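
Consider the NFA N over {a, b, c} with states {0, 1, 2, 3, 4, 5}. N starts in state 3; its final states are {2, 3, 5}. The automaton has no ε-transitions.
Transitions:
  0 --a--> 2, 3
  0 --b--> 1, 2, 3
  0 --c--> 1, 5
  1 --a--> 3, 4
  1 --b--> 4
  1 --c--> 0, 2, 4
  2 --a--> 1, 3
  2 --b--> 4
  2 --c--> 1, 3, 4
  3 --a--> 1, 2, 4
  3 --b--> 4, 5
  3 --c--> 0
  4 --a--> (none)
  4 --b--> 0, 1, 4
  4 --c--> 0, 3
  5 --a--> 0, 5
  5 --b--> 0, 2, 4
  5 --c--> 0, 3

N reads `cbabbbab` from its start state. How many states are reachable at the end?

Start: {3}
read c: {0}
read b: {1, 2, 3}
read a: {1, 2, 3, 4}
read b: {0, 1, 4, 5}
read b: {0, 1, 2, 3, 4}
read b: {0, 1, 2, 3, 4, 5}
read a: {0, 1, 2, 3, 4, 5}
read b: {0, 1, 2, 3, 4, 5}
Final reachable set {0, 1, 2, 3, 4, 5} has 6 states.

6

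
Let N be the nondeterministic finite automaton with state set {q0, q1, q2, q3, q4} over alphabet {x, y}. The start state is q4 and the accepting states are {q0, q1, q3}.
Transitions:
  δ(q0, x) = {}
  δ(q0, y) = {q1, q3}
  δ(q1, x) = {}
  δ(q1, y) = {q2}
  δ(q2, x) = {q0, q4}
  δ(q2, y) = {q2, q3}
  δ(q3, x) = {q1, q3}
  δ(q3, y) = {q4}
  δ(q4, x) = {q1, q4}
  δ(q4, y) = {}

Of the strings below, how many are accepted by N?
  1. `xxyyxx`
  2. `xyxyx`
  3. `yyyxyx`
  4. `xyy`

`xxyyxx`: accepted
`xyxyx`: accepted
`yyyxyx`: rejected
`xyy`: accepted

3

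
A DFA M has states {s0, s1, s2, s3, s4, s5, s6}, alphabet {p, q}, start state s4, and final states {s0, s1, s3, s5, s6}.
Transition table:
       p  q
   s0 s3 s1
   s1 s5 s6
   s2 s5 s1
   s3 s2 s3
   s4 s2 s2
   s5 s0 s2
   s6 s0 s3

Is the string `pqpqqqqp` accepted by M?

rejected

s4 --p--> s2
s2 --q--> s1
s1 --p--> s5
s5 --q--> s2
s2 --q--> s1
s1 --q--> s6
s6 --q--> s3
s3 --p--> s2
End in state s2, which is not an accepting state.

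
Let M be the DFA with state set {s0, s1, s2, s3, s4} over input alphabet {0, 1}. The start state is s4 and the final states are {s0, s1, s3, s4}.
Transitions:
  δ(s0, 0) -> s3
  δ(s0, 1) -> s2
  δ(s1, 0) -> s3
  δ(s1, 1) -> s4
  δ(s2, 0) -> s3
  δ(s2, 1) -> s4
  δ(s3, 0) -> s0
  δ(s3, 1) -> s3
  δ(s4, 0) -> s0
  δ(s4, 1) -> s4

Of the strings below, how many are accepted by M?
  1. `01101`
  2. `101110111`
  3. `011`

`01101`: rejected
`101110111`: accepted
`011`: accepted

2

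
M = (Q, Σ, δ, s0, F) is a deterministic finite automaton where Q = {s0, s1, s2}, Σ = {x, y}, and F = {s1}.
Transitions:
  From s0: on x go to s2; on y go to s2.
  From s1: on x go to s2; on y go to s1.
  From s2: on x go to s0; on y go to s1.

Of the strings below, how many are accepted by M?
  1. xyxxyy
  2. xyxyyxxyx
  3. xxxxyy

2

xyxxyy: accepted
xyxyyxxyx: rejected
xxxxyy: accepted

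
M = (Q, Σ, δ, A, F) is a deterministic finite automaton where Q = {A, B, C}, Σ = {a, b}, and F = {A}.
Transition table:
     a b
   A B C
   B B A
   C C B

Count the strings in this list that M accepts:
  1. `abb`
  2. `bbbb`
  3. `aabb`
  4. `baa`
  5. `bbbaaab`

1

`abb`: rejected
`bbbb`: rejected
`aabb`: rejected
`baa`: rejected
`bbbaaab`: accepted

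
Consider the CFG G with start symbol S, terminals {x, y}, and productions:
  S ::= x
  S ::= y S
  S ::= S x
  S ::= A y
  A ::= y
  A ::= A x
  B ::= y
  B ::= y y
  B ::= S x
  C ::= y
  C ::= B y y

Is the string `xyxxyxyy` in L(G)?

no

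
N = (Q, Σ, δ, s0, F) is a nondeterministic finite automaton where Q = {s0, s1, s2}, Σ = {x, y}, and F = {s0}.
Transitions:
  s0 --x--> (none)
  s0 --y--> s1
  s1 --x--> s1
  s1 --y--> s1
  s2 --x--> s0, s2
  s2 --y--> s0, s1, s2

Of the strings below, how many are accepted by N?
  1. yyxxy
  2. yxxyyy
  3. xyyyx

yyxxy: rejected
yxxyyy: rejected
xyyyx: rejected

0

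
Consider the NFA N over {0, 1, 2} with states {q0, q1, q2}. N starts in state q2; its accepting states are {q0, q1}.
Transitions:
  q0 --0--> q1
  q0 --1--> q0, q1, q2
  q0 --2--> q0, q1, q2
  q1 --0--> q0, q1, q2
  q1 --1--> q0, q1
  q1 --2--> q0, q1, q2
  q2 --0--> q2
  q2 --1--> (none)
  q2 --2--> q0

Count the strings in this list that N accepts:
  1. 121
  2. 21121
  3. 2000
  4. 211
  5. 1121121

3

121: rejected
21121: accepted
2000: accepted
211: accepted
1121121: rejected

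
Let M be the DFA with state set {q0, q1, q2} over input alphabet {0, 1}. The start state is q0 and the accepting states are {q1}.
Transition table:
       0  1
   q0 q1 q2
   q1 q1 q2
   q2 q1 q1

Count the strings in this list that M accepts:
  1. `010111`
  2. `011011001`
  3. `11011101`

`010111`: rejected
`011011001`: rejected
`11011101`: rejected

0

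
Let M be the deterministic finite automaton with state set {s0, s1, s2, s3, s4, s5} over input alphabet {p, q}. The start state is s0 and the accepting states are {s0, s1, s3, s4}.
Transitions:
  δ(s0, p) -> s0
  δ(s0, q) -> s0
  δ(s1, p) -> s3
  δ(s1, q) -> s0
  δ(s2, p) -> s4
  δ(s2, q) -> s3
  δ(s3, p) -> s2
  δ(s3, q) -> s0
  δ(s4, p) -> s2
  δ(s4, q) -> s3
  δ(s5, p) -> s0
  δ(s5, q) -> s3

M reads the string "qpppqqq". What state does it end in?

s0 --q--> s0
s0 --p--> s0
s0 --p--> s0
s0 --p--> s0
s0 --q--> s0
s0 --q--> s0
s0 --q--> s0

s0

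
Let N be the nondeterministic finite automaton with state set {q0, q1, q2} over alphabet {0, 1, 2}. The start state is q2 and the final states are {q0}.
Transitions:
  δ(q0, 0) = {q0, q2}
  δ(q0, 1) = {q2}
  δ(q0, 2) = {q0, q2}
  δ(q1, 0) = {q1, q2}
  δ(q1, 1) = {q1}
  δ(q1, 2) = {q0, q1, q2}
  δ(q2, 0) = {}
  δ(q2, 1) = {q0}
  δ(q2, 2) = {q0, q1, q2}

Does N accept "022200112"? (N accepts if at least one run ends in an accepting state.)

Start: {q2}
read 0: {}
The reachable set is empty and stays empty for the remaining 8 symbols.
Reachable ∩ accepting = {} — empty.

rejected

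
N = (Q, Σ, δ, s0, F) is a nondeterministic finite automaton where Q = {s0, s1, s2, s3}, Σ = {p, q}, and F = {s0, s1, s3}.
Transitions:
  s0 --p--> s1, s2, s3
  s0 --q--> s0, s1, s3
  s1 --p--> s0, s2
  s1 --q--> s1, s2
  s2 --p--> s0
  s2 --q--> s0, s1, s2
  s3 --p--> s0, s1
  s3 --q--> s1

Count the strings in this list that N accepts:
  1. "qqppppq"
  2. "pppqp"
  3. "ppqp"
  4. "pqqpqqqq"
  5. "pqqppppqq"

"qqppppq": accepted
"pppqp": accepted
"ppqp": accepted
"pqqpqqqq": accepted
"pqqppppqq": accepted

5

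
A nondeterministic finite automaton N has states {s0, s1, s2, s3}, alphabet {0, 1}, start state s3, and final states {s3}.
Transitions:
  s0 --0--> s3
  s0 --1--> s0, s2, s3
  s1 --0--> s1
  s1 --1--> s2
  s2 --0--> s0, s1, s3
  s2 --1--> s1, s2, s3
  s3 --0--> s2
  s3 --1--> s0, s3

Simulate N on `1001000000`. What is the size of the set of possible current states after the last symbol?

Start: {s3}
read 1: {s0, s3}
read 0: {s2, s3}
read 0: {s0, s1, s2, s3}
read 1: {s0, s1, s2, s3}
read 0: {s0, s1, s2, s3}
read 0: {s0, s1, s2, s3}
read 0: {s0, s1, s2, s3}
read 0: {s0, s1, s2, s3}
read 0: {s0, s1, s2, s3}
read 0: {s0, s1, s2, s3}
Final reachable set {s0, s1, s2, s3} has 4 states.

4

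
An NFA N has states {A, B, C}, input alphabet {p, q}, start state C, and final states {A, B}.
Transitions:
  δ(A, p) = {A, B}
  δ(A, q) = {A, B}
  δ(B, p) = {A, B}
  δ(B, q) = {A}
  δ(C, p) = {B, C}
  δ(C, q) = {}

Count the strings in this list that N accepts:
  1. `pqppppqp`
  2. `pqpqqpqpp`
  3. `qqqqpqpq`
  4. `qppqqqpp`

`pqppppqp`: accepted
`pqpqqpqpp`: accepted
`qqqqpqpq`: rejected
`qppqqqpp`: rejected

2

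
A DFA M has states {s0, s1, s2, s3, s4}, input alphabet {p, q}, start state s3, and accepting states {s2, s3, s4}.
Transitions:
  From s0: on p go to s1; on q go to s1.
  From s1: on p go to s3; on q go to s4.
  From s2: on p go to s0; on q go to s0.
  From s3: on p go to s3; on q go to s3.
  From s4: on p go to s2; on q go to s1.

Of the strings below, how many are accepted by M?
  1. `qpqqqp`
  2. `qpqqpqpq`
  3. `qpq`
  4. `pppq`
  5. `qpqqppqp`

`qpqqqp`: accepted
`qpqqpqpq`: accepted
`qpq`: accepted
`pppq`: accepted
`qpqqppqp`: accepted

5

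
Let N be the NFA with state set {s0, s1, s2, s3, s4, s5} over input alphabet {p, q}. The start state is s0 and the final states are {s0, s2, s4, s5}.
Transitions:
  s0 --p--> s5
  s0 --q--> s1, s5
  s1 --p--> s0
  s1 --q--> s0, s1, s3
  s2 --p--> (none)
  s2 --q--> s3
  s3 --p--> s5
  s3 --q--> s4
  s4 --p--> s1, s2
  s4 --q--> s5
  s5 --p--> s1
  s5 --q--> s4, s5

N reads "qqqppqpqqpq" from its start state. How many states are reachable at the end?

5

Start: {s0}
read q: {s1, s5}
read q: {s0, s1, s3, s4, s5}
read q: {s0, s1, s3, s4, s5}
read p: {s0, s1, s2, s5}
read p: {s0, s1, s5}
read q: {s0, s1, s3, s4, s5}
read p: {s0, s1, s2, s5}
read q: {s0, s1, s3, s4, s5}
read q: {s0, s1, s3, s4, s5}
read p: {s0, s1, s2, s5}
read q: {s0, s1, s3, s4, s5}
Final reachable set {s0, s1, s3, s4, s5} has 5 states.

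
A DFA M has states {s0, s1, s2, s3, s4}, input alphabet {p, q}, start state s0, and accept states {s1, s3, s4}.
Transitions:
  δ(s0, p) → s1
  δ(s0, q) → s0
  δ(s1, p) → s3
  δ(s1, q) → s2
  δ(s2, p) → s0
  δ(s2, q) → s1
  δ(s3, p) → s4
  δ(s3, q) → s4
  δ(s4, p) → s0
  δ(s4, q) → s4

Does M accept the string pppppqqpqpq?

rejected

s0 --p--> s1
s1 --p--> s3
s3 --p--> s4
s4 --p--> s0
s0 --p--> s1
s1 --q--> s2
s2 --q--> s1
s1 --p--> s3
s3 --q--> s4
s4 --p--> s0
s0 --q--> s0
End in state s0, which is not an accepting state.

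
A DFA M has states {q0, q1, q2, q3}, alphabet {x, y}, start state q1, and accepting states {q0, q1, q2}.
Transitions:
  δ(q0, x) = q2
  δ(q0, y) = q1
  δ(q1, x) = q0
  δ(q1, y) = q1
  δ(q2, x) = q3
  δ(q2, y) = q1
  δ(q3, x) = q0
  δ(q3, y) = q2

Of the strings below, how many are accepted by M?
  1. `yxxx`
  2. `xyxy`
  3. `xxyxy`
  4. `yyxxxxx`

`yxxx`: rejected
`xyxy`: accepted
`xxyxy`: accepted
`yyxxxxx`: accepted

3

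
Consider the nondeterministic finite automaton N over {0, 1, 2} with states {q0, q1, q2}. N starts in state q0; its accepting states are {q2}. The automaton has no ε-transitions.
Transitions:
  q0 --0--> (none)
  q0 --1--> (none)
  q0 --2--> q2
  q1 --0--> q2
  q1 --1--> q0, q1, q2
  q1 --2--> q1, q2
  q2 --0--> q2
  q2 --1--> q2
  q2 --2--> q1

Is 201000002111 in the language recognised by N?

accepted

Start: {q0}
read 2: {q2}
read 0: {q2}
read 1: {q2}
read 0: {q2}
read 0: {q2}
read 0: {q2}
read 0: {q2}
read 0: {q2}
read 2: {q1}
read 1: {q0, q1, q2}
read 1: {q0, q1, q2}
read 1: {q0, q1, q2}
Reachable ∩ accepting = {q2} — nonempty.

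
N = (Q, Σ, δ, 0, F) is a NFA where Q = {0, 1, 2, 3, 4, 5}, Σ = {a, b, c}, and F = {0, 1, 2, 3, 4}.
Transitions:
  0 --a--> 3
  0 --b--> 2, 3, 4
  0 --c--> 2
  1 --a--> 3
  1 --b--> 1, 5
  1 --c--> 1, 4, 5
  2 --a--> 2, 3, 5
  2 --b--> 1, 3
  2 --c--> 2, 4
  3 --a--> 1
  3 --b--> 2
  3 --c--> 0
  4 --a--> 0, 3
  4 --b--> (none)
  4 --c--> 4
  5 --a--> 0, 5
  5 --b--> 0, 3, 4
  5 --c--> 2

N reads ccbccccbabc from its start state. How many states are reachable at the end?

Start: {0}
read c: {2}
read c: {2, 4}
read b: {1, 3}
read c: {0, 1, 4, 5}
read c: {1, 2, 4, 5}
read c: {1, 2, 4, 5}
read c: {1, 2, 4, 5}
read b: {0, 1, 3, 4, 5}
read a: {0, 1, 3, 5}
read b: {0, 1, 2, 3, 4, 5}
read c: {0, 1, 2, 4, 5}
Final reachable set {0, 1, 2, 4, 5} has 5 states.

5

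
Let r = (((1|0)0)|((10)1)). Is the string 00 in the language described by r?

yes

The left alternative ((1|0)0) matches 00.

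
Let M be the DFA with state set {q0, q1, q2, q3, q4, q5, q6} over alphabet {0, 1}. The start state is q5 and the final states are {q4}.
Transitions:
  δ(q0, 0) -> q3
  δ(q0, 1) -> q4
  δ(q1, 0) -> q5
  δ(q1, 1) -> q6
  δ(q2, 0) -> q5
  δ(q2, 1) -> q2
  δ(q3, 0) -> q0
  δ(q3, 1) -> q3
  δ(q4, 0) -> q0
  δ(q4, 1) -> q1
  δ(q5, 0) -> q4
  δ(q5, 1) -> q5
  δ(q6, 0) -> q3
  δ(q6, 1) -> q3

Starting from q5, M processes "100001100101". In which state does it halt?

q5

q5 --1--> q5
q5 --0--> q4
q4 --0--> q0
q0 --0--> q3
q3 --0--> q0
q0 --1--> q4
q4 --1--> q1
q1 --0--> q5
q5 --0--> q4
q4 --1--> q1
q1 --0--> q5
q5 --1--> q5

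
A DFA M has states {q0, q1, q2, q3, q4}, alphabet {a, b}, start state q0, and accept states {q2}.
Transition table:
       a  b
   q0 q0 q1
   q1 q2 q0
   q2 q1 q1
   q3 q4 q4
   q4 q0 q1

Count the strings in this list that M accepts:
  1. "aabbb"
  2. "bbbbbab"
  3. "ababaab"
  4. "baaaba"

"aabbb": rejected
"bbbbbab": rejected
"ababaab": rejected
"baaaba": accepted

1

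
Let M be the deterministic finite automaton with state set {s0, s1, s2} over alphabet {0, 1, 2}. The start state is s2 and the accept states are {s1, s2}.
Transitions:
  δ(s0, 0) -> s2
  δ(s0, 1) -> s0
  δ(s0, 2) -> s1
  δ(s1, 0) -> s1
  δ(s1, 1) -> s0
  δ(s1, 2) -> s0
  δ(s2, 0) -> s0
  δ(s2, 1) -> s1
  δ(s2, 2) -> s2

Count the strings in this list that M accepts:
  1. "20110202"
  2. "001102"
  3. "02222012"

2

"20110202": accepted
"001102": accepted
"02222012": rejected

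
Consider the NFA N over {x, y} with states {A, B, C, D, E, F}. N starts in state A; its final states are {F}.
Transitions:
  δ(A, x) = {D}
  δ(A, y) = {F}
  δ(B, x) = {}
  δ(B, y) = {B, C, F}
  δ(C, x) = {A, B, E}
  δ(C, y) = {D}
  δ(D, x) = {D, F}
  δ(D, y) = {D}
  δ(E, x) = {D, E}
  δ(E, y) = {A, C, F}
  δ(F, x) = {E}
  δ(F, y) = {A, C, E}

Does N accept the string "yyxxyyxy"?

accepted

Start: {A}
read y: {F}
read y: {A, C, E}
read x: {A, B, D, E}
read x: {D, E, F}
read y: {A, C, D, E, F}
read y: {A, C, D, E, F}
read x: {A, B, D, E, F}
read y: {A, B, C, D, E, F}
Reachable ∩ accepting = {F} — nonempty.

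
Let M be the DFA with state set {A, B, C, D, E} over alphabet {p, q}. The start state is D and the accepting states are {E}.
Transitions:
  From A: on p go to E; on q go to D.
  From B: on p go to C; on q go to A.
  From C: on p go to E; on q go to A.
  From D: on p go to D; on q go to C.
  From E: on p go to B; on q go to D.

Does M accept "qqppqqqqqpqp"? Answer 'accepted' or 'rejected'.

accepted

D --q--> C
C --q--> A
A --p--> E
E --p--> B
B --q--> A
A --q--> D
D --q--> C
C --q--> A
A --q--> D
D --p--> D
D --q--> C
C --p--> E
End in state E, which is an accepting state.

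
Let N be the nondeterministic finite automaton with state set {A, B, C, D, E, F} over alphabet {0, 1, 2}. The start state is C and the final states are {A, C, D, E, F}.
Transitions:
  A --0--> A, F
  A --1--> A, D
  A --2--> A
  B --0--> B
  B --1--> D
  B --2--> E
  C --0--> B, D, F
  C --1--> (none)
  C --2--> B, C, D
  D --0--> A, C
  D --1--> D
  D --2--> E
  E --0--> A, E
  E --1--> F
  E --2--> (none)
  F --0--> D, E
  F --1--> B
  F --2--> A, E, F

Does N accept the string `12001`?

rejected

Start: {C}
read 1: {}
The reachable set is empty and stays empty for the remaining 4 symbols.
Reachable ∩ accepting = {} — empty.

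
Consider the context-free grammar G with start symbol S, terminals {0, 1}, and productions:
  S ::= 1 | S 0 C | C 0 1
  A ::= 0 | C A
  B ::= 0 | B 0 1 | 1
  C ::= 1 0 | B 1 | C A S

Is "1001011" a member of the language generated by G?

S ⇒ S0C ⇒ C010C ⇒ 10010C ⇒ 10010B1 ⇒ 1001011

yes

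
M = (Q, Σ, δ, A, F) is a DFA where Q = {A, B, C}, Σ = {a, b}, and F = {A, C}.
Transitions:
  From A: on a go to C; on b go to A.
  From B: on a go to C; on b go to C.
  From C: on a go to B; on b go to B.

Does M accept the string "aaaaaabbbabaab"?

A --a--> C
C --a--> B
B --a--> C
C --a--> B
B --a--> C
C --a--> B
B --b--> C
C --b--> B
B --b--> C
C --a--> B
B --b--> C
C --a--> B
B --a--> C
C --b--> B
End in state B, which is not an accepting state.

rejected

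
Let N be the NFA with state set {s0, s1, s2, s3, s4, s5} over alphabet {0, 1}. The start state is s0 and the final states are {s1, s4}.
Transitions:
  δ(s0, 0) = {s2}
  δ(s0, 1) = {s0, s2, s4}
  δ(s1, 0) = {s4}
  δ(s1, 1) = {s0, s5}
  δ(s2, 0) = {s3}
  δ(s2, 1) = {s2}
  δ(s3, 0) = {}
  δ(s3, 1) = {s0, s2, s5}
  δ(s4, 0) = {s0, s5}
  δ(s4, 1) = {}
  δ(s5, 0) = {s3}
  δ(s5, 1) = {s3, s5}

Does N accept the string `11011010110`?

Start: {s0}
read 1: {s0, s2, s4}
read 1: {s0, s2, s4}
read 0: {s0, s2, s3, s5}
read 1: {s0, s2, s3, s4, s5}
read 1: {s0, s2, s3, s4, s5}
read 0: {s0, s2, s3, s5}
read 1: {s0, s2, s3, s4, s5}
read 0: {s0, s2, s3, s5}
read 1: {s0, s2, s3, s4, s5}
read 1: {s0, s2, s3, s4, s5}
read 0: {s0, s2, s3, s5}
Reachable ∩ accepting = {} — empty.

rejected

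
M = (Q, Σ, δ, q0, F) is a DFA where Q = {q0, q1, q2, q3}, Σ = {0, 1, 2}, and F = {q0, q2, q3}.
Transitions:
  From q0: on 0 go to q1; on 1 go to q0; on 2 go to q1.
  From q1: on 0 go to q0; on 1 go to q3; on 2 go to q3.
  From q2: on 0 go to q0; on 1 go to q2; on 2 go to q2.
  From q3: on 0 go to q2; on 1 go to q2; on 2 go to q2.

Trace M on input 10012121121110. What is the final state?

q0

q0 --1--> q0
q0 --0--> q1
q1 --0--> q0
q0 --1--> q0
q0 --2--> q1
q1 --1--> q3
q3 --2--> q2
q2 --1--> q2
q2 --1--> q2
q2 --2--> q2
q2 --1--> q2
q2 --1--> q2
q2 --1--> q2
q2 --0--> q0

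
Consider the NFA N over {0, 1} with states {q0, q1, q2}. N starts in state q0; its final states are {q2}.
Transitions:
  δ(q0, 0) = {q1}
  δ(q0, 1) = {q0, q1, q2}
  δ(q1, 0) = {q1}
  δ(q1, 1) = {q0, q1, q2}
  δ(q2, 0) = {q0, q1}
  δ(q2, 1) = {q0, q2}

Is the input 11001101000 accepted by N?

rejected

Start: {q0}
read 1: {q0, q1, q2}
read 1: {q0, q1, q2}
read 0: {q0, q1}
read 0: {q1}
read 1: {q0, q1, q2}
read 1: {q0, q1, q2}
read 0: {q0, q1}
read 1: {q0, q1, q2}
read 0: {q0, q1}
read 0: {q1}
read 0: {q1}
Reachable ∩ accepting = {} — empty.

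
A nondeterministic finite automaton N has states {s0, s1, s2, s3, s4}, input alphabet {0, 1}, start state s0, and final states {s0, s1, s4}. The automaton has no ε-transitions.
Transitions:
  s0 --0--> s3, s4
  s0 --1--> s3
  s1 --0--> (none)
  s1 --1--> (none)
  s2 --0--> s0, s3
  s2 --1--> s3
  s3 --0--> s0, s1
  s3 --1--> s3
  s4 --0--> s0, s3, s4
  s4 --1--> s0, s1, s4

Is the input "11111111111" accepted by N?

rejected

Start: {s0}
read 1: {s3}
read 1: {s3}
read 1: {s3}
read 1: {s3}
read 1: {s3}
read 1: {s3}
read 1: {s3}
read 1: {s3}
read 1: {s3}
read 1: {s3}
read 1: {s3}
Reachable ∩ accepting = {} — empty.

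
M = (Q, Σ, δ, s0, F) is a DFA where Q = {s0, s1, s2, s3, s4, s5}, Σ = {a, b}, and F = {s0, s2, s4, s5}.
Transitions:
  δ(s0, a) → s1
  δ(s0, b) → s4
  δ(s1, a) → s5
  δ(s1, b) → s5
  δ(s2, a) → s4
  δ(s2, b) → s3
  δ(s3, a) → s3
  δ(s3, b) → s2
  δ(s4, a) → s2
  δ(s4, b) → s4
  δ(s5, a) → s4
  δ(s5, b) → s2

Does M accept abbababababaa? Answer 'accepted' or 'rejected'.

accepted

s0 --a--> s1
s1 --b--> s5
s5 --b--> s2
s2 --a--> s4
s4 --b--> s4
s4 --a--> s2
s2 --b--> s3
s3 --a--> s3
s3 --b--> s2
s2 --a--> s4
s4 --b--> s4
s4 --a--> s2
s2 --a--> s4
End in state s4, which is an accepting state.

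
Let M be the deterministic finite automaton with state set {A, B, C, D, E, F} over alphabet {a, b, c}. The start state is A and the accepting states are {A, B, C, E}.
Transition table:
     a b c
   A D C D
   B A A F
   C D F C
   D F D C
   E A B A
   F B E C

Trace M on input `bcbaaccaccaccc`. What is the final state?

A --b--> C
C --c--> C
C --b--> F
F --a--> B
B --a--> A
A --c--> D
D --c--> C
C --a--> D
D --c--> C
C --c--> C
C --a--> D
D --c--> C
C --c--> C
C --c--> C

C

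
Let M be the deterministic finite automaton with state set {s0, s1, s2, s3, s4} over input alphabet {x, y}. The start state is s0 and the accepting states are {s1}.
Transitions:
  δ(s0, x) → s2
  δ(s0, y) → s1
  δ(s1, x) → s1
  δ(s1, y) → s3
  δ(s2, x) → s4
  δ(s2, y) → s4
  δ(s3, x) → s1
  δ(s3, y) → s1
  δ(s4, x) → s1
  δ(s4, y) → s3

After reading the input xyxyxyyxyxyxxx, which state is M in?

s1

s0 --x--> s2
s2 --y--> s4
s4 --x--> s1
s1 --y--> s3
s3 --x--> s1
s1 --y--> s3
s3 --y--> s1
s1 --x--> s1
s1 --y--> s3
s3 --x--> s1
s1 --y--> s3
s3 --x--> s1
s1 --x--> s1
s1 --x--> s1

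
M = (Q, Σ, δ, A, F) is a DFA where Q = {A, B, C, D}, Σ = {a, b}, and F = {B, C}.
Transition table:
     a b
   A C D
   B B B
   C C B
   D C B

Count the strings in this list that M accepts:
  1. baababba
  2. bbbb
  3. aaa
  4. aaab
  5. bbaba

baababba: accepted
bbbb: accepted
aaa: accepted
aaab: accepted
bbaba: accepted

5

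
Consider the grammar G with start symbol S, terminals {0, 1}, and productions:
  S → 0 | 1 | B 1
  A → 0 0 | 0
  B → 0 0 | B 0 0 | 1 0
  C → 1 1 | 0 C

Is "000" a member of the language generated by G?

no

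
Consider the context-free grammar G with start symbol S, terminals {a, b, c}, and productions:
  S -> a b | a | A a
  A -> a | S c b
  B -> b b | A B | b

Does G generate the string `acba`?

yes

S ⇒ Aa ⇒ Scba ⇒ acba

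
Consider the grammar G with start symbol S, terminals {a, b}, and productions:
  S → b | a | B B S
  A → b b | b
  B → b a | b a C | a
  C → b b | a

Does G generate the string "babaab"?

yes

S ⇒ BBS ⇒ baBS ⇒ babaCS ⇒ babaaS ⇒ babaab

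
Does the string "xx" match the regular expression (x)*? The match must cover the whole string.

yes

Split into 2 pieces x · x; each matches x.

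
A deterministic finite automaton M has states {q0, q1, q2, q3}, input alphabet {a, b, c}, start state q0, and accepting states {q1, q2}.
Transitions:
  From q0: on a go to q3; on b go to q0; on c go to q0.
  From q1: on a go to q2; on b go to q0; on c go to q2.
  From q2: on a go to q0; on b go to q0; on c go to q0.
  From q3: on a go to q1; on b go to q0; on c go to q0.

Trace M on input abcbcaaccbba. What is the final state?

q0 --a--> q3
q3 --b--> q0
q0 --c--> q0
q0 --b--> q0
q0 --c--> q0
q0 --a--> q3
q3 --a--> q1
q1 --c--> q2
q2 --c--> q0
q0 --b--> q0
q0 --b--> q0
q0 --a--> q3

q3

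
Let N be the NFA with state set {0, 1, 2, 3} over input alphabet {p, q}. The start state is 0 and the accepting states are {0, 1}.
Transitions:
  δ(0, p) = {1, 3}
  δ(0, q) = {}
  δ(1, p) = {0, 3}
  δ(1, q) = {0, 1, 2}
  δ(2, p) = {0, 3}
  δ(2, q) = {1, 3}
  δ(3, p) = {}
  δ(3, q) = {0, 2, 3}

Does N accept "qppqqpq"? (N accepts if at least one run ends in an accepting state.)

Start: {0}
read q: {}
The reachable set is empty and stays empty for the remaining 6 symbols.
Reachable ∩ accepting = {} — empty.

rejected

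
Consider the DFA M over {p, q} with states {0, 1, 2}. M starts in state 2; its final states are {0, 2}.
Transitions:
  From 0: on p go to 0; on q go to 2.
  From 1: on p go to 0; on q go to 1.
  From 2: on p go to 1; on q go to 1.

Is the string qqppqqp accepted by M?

accepted

2 --q--> 1
1 --q--> 1
1 --p--> 0
0 --p--> 0
0 --q--> 2
2 --q--> 1
1 --p--> 0
End in state 0, which is an accepting state.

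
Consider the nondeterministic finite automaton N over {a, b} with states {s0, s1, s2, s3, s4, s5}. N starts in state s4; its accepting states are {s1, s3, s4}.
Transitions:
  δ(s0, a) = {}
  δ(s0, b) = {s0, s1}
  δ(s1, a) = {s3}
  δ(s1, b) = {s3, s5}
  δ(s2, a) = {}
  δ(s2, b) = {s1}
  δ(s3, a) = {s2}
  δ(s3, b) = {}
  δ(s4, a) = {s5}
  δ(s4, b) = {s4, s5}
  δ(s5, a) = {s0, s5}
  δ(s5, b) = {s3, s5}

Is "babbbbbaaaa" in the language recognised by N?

Start: {s4}
read b: {s4, s5}
read a: {s0, s5}
read b: {s0, s1, s3, s5}
read b: {s0, s1, s3, s5}
read b: {s0, s1, s3, s5}
read b: {s0, s1, s3, s5}
read b: {s0, s1, s3, s5}
read a: {s0, s2, s3, s5}
read a: {s0, s2, s5}
read a: {s0, s5}
read a: {s0, s5}
Reachable ∩ accepting = {} — empty.

rejected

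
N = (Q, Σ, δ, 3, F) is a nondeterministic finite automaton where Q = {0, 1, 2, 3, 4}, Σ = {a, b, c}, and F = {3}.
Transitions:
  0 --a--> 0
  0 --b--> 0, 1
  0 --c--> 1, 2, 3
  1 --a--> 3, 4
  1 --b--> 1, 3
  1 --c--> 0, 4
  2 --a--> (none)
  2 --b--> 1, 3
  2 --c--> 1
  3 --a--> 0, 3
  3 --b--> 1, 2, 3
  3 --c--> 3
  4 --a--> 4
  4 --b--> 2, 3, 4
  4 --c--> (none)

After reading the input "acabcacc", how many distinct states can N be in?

Start: {3}
read a: {0, 3}
read c: {1, 2, 3}
read a: {0, 3, 4}
read b: {0, 1, 2, 3, 4}
read c: {0, 1, 2, 3, 4}
read a: {0, 3, 4}
read c: {1, 2, 3}
read c: {0, 1, 3, 4}
Final reachable set {0, 1, 3, 4} has 4 states.

4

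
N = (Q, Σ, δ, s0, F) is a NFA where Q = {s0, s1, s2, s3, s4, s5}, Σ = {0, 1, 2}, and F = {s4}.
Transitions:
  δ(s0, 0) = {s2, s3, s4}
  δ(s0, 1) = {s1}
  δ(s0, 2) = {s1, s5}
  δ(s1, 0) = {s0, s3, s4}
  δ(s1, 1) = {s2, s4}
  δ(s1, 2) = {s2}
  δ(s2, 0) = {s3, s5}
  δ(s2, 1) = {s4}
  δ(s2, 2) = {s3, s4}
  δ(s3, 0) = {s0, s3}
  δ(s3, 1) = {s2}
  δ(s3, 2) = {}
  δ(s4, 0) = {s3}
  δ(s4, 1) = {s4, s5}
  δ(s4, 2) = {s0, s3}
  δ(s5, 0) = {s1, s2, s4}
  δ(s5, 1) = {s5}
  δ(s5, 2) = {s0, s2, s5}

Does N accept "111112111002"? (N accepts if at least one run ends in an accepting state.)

rejected

Start: {s0}
read 1: {s1}
read 1: {s2, s4}
read 1: {s4, s5}
read 1: {s4, s5}
read 1: {s4, s5}
read 2: {s0, s2, s3, s5}
read 1: {s1, s2, s4, s5}
read 1: {s2, s4, s5}
read 1: {s4, s5}
read 0: {s1, s2, s3, s4}
read 0: {s0, s3, s4, s5}
read 2: {s0, s1, s2, s3, s5}
Reachable ∩ accepting = {} — empty.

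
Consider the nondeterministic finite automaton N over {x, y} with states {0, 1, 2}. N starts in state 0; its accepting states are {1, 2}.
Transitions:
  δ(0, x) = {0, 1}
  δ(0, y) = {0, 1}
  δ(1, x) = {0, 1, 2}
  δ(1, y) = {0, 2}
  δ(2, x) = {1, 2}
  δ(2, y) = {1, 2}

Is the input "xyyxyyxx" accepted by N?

Start: {0}
read x: {0, 1}
read y: {0, 1, 2}
read y: {0, 1, 2}
read x: {0, 1, 2}
read y: {0, 1, 2}
read y: {0, 1, 2}
read x: {0, 1, 2}
read x: {0, 1, 2}
Reachable ∩ accepting = {1, 2} — nonempty.

accepted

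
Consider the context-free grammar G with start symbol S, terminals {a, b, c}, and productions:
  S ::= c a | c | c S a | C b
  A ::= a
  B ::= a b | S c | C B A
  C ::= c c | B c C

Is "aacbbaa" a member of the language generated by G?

no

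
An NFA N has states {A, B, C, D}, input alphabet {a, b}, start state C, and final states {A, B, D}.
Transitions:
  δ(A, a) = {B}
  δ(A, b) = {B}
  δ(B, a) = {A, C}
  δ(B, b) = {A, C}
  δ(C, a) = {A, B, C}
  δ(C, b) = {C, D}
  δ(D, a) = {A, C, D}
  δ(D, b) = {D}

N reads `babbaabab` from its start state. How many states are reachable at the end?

4

Start: {C}
read b: {C, D}
read a: {A, B, C, D}
read b: {A, B, C, D}
read b: {A, B, C, D}
read a: {A, B, C, D}
read a: {A, B, C, D}
read b: {A, B, C, D}
read a: {A, B, C, D}
read b: {A, B, C, D}
Final reachable set {A, B, C, D} has 4 states.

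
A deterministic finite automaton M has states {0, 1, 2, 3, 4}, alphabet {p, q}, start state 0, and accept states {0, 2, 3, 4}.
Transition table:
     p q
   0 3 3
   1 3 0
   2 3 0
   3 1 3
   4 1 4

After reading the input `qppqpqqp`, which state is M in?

1

0 --q--> 3
3 --p--> 1
1 --p--> 3
3 --q--> 3
3 --p--> 1
1 --q--> 0
0 --q--> 3
3 --p--> 1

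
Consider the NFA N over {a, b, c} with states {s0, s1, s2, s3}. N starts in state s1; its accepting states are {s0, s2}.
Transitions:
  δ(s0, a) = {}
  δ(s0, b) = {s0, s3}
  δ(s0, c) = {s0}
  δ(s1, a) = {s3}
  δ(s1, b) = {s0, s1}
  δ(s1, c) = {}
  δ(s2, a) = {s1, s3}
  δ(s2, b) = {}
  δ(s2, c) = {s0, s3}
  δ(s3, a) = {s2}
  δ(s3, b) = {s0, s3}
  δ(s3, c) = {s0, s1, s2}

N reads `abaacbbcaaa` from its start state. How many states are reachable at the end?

Start: {s1}
read a: {s3}
read b: {s0, s3}
read a: {s2}
read a: {s1, s3}
read c: {s0, s1, s2}
read b: {s0, s1, s3}
read b: {s0, s1, s3}
read c: {s0, s1, s2}
read a: {s1, s3}
read a: {s2, s3}
read a: {s1, s2, s3}
Final reachable set {s1, s2, s3} has 3 states.

3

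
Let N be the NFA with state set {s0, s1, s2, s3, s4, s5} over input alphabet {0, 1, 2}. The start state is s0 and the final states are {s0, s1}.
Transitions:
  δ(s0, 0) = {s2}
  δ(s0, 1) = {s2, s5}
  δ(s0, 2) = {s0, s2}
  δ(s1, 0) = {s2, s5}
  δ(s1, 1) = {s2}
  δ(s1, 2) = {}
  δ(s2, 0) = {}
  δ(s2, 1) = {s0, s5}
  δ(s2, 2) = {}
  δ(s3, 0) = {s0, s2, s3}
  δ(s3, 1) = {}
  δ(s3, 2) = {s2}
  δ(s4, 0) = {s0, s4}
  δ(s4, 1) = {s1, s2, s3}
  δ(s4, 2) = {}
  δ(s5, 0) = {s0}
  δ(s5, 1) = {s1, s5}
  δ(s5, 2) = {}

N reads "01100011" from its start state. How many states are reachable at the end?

3

Start: {s0}
read 0: {s2}
read 1: {s0, s5}
read 1: {s1, s2, s5}
read 0: {s0, s2, s5}
read 0: {s0, s2}
read 0: {s2}
read 1: {s0, s5}
read 1: {s1, s2, s5}
Final reachable set {s1, s2, s5} has 3 states.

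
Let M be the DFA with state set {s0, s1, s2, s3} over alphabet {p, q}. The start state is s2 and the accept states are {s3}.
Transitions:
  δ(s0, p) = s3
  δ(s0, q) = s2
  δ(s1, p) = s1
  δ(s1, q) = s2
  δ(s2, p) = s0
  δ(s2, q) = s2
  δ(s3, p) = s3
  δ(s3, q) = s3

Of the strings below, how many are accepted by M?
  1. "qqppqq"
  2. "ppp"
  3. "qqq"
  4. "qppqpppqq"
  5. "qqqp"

3

"qqppqq": accepted
"ppp": accepted
"qqq": rejected
"qppqpppqq": accepted
"qqqp": rejected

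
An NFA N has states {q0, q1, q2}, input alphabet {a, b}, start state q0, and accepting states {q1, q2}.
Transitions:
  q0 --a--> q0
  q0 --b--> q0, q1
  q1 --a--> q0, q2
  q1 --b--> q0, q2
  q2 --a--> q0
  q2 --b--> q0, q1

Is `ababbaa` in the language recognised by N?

Start: {q0}
read a: {q0}
read b: {q0, q1}
read a: {q0, q2}
read b: {q0, q1}
read b: {q0, q1, q2}
read a: {q0, q2}
read a: {q0}
Reachable ∩ accepting = {} — empty.

rejected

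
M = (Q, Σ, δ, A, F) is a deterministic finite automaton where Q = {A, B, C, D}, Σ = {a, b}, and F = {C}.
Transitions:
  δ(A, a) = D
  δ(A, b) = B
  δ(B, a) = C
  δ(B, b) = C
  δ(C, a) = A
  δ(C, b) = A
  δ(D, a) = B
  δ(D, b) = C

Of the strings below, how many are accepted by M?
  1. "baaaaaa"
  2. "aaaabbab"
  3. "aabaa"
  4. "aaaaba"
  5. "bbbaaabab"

"baaaaaa": rejected
"aaaabbab": rejected
"aabaa": rejected
"aaaaba": accepted
"bbbaaabab": accepted

2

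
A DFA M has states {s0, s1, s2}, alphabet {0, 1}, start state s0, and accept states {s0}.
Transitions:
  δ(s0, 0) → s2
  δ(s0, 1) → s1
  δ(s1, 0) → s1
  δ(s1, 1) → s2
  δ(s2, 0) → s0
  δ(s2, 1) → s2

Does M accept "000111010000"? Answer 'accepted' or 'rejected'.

s0 --0--> s2
s2 --0--> s0
s0 --0--> s2
s2 --1--> s2
s2 --1--> s2
s2 --1--> s2
s2 --0--> s0
s0 --1--> s1
s1 --0--> s1
s1 --0--> s1
s1 --0--> s1
s1 --0--> s1
End in state s1, which is not an accepting state.

rejected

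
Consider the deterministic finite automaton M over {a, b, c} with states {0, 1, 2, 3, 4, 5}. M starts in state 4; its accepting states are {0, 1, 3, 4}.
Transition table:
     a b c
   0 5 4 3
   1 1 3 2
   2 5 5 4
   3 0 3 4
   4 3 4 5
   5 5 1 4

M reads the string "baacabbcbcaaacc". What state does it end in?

4 --b--> 4
4 --a--> 3
3 --a--> 0
0 --c--> 3
3 --a--> 0
0 --b--> 4
4 --b--> 4
4 --c--> 5
5 --b--> 1
1 --c--> 2
2 --a--> 5
5 --a--> 5
5 --a--> 5
5 --c--> 4
4 --c--> 5

5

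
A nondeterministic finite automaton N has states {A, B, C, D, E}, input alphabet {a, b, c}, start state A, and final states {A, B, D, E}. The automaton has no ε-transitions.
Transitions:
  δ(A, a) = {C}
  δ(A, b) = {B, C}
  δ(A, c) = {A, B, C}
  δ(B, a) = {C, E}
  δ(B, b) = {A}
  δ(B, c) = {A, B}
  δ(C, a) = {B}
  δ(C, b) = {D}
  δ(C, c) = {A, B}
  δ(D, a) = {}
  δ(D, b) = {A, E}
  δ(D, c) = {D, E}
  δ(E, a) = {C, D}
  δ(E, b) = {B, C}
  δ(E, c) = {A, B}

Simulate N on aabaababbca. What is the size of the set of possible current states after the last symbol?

3

Start: {A}
read a: {C}
read a: {B}
read b: {A}
read a: {C}
read a: {B}
read b: {A}
read a: {C}
read b: {D}
read b: {A, E}
read c: {A, B, C}
read a: {B, C, E}
Final reachable set {B, C, E} has 3 states.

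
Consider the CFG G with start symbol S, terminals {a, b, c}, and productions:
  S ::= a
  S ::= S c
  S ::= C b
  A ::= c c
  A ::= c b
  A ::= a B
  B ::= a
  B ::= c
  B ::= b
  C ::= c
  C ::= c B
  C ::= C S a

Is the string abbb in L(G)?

no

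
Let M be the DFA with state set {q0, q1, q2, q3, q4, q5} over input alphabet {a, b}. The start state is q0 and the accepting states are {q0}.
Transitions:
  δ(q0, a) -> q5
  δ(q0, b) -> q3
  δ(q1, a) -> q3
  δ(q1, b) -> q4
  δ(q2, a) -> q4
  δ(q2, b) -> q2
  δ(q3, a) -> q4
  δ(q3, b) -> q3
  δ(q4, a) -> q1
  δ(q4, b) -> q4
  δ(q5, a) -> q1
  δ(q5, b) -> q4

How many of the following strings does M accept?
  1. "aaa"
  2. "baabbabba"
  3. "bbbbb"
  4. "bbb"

"aaa": rejected
"baabbabba": rejected
"bbbbb": rejected
"bbb": rejected

0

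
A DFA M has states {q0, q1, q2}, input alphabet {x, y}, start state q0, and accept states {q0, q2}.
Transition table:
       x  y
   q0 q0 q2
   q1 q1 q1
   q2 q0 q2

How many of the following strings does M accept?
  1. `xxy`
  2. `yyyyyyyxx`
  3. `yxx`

`xxy`: accepted
`yyyyyyyxx`: accepted
`yxx`: accepted

3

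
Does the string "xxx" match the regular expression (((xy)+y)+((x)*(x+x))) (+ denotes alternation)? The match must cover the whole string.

The right alternative ((x)*(x+x)) matches xxx.

yes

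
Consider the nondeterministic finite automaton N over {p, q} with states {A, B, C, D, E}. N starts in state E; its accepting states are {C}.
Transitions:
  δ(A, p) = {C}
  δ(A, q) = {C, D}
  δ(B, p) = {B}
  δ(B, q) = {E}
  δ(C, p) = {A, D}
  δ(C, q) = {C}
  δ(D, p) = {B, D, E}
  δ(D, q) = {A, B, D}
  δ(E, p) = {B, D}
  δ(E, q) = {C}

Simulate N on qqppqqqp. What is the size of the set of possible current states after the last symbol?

5

Start: {E}
read q: {C}
read q: {C}
read p: {A, D}
read p: {B, C, D, E}
read q: {A, B, C, D, E}
read q: {A, B, C, D, E}
read q: {A, B, C, D, E}
read p: {A, B, C, D, E}
Final reachable set {A, B, C, D, E} has 5 states.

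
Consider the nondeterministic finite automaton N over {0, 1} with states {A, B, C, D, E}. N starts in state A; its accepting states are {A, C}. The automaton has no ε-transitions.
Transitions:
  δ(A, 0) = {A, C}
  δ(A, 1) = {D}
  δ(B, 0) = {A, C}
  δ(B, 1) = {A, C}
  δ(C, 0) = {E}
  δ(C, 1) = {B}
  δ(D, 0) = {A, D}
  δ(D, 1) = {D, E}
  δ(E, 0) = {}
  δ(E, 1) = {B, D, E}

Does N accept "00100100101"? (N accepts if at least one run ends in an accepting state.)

rejected

Start: {A}
read 0: {A, C}
read 0: {A, C, E}
read 1: {B, D, E}
read 0: {A, C, D}
read 0: {A, C, D, E}
read 1: {B, D, E}
read 0: {A, C, D}
read 0: {A, C, D, E}
read 1: {B, D, E}
read 0: {A, C, D}
read 1: {B, D, E}
Reachable ∩ accepting = {} — empty.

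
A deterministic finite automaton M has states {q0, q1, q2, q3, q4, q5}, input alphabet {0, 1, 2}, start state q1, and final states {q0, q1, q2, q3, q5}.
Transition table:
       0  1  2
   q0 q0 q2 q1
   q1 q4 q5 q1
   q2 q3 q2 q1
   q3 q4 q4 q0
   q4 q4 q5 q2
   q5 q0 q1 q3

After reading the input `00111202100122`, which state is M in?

q1 --0--> q4
q4 --0--> q4
q4 --1--> q5
q5 --1--> q1
q1 --1--> q5
q5 --2--> q3
q3 --0--> q4
q4 --2--> q2
q2 --1--> q2
q2 --0--> q3
q3 --0--> q4
q4 --1--> q5
q5 --2--> q3
q3 --2--> q0

q0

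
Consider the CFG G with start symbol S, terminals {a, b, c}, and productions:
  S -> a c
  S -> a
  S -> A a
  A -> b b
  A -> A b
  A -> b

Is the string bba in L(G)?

yes

S ⇒ Aa ⇒ Aba ⇒ bba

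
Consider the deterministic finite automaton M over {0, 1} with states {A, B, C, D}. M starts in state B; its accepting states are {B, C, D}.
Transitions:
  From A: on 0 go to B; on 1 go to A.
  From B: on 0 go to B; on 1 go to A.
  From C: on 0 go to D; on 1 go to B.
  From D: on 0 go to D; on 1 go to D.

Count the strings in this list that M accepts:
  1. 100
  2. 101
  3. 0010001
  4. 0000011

100: accepted
101: rejected
0010001: rejected
0000011: rejected

1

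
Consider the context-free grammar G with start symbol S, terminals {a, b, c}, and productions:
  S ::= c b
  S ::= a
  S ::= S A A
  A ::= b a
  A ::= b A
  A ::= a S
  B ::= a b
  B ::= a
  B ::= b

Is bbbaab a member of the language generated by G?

no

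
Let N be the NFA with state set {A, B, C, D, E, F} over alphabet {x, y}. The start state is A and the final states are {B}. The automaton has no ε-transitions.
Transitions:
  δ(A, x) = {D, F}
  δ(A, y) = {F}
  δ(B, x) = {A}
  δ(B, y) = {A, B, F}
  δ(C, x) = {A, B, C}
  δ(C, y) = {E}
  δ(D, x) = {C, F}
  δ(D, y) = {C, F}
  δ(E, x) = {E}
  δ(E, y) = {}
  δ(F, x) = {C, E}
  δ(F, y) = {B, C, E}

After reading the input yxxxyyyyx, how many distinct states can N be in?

Start: {A}
read y: {F}
read x: {C, E}
read x: {A, B, C, E}
read x: {A, B, C, D, E, F}
read y: {A, B, C, E, F}
read y: {A, B, C, E, F}
read y: {A, B, C, E, F}
read y: {A, B, C, E, F}
read x: {A, B, C, D, E, F}
Final reachable set {A, B, C, D, E, F} has 6 states.

6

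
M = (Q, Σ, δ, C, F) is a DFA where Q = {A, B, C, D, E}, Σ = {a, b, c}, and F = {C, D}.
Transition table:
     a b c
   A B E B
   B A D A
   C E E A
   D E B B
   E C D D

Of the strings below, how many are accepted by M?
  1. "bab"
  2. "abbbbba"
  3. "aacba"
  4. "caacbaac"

"bab": rejected
"abbbbba": rejected
"aacba": accepted
"caacbaac": rejected

1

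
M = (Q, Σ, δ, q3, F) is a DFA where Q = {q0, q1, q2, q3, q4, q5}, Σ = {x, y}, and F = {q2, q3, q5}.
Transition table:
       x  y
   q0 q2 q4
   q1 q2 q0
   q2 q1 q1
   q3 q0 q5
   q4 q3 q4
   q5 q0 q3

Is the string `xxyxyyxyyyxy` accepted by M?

accepted

q3 --x--> q0
q0 --x--> q2
q2 --y--> q1
q1 --x--> q2
q2 --y--> q1
q1 --y--> q0
q0 --x--> q2
q2 --y--> q1
q1 --y--> q0
q0 --y--> q4
q4 --x--> q3
q3 --y--> q5
End in state q5, which is an accepting state.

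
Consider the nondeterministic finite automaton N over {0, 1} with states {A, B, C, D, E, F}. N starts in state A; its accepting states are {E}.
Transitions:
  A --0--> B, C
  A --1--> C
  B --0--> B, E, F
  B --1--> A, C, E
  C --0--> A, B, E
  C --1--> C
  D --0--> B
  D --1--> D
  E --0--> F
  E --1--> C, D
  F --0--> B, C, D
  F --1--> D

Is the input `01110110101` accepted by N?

accepted

Start: {A}
read 0: {B, C}
read 1: {A, C, E}
read 1: {C, D}
read 1: {C, D}
read 0: {A, B, E}
read 1: {A, C, D, E}
read 1: {C, D}
read 0: {A, B, E}
read 1: {A, C, D, E}
read 0: {A, B, C, E, F}
read 1: {A, C, D, E}
Reachable ∩ accepting = {E} — nonempty.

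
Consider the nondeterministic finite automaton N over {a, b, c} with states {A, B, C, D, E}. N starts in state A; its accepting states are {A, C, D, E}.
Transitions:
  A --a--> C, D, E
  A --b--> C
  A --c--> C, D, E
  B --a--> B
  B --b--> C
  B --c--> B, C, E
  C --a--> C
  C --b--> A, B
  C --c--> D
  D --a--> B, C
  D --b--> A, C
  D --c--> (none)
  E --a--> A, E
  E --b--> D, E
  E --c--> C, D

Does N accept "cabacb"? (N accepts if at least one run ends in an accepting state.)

Start: {A}
read c: {C, D, E}
read a: {A, B, C, E}
read b: {A, B, C, D, E}
read a: {A, B, C, D, E}
read c: {B, C, D, E}
read b: {A, B, C, D, E}
Reachable ∩ accepting = {A, C, D, E} — nonempty.

accepted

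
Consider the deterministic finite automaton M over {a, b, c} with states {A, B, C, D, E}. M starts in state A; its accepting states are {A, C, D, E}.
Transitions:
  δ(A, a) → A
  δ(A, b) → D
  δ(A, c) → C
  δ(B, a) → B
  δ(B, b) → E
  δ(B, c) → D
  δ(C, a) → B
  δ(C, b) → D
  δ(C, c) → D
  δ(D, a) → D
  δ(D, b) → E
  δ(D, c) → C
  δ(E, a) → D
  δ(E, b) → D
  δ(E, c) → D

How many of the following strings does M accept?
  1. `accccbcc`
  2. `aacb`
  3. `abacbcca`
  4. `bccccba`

4

`accccbcc`: accepted
`aacb`: accepted
`abacbcca`: accepted
`bccccba`: accepted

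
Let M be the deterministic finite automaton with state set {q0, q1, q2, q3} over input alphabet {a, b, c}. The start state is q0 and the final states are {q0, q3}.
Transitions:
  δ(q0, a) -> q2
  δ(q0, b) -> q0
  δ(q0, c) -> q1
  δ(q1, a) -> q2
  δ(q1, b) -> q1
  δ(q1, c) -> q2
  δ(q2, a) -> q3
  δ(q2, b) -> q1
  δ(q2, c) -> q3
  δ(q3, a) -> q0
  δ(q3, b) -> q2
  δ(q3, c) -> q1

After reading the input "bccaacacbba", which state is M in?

q0 --b--> q0
q0 --c--> q1
q1 --c--> q2
q2 --a--> q3
q3 --a--> q0
q0 --c--> q1
q1 --a--> q2
q2 --c--> q3
q3 --b--> q2
q2 --b--> q1
q1 --a--> q2

q2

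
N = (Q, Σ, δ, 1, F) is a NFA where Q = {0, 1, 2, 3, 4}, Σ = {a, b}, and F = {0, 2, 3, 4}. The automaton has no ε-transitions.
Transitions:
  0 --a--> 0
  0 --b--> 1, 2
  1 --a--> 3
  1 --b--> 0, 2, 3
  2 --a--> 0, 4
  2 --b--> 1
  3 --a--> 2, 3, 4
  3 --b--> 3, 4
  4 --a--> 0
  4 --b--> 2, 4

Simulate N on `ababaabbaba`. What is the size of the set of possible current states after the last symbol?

Start: {1}
read a: {3}
read b: {3, 4}
read a: {0, 2, 3, 4}
read b: {1, 2, 3, 4}
read a: {0, 2, 3, 4}
read a: {0, 2, 3, 4}
read b: {1, 2, 3, 4}
read b: {0, 1, 2, 3, 4}
read a: {0, 2, 3, 4}
read b: {1, 2, 3, 4}
read a: {0, 2, 3, 4}
Final reachable set {0, 2, 3, 4} has 4 states.

4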